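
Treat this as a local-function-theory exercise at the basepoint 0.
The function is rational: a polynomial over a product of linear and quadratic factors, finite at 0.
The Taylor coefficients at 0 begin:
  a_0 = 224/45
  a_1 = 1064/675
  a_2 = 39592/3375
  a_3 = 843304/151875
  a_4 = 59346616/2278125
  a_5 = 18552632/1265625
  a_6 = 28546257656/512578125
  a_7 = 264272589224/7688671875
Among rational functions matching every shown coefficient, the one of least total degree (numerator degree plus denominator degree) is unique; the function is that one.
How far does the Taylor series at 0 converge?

The radius of convergence is 5/7.

No rational of total degree below 4 reproduces all 8 coefficients; solving the [1/3] Pade equations on them gives f(η) = (2 - 19*η/10)/((η - 3/4)**2*(η + 5/7)), whose expansion matches every shown term.
Denominator factor (η + 5/7): pole of order 1 at -5/7, modulus 5/7.
Denominator factor (η - 3/4)^2: pole of order 2 at 3/4, modulus 3/4.
The radius of convergence is the smallest modulus among the singular points: 5/7.


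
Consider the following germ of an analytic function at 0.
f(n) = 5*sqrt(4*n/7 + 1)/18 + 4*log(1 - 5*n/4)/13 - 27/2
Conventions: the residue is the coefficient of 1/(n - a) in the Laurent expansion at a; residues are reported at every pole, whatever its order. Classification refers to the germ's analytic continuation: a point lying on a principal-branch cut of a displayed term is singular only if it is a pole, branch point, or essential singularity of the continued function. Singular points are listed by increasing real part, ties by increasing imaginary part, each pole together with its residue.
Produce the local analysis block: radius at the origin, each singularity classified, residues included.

Radius of convergence at 0: 4/5.
At -7/4: an algebraic (square-root) branch point.
At 4/5: a logarithmic branch point.

Branch term (5/18)*sqrt(1 - n/(-7/4)): its argument vanishes at n = -7/4, a square-root branch point, modulus 7/4.
Branch term (4/13)*log(1 - n/(4/5)): its argument vanishes at n = 4/5, a logarithmic branch point, modulus 4/5.
The radius of convergence is the smallest modulus among the singular points: 4/5.
List the singular points by increasing real part (a conjugate pair: the negative imaginary part first).


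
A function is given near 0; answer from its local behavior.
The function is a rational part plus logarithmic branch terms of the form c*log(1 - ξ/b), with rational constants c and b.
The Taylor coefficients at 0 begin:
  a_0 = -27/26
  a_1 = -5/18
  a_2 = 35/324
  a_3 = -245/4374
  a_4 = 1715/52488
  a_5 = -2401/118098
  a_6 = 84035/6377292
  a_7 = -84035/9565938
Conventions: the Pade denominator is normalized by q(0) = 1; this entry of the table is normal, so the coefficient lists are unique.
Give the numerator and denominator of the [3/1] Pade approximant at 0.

The Pade approximant has numerator coefficients [-27/26, -827/936, -35/648, 245/34992]; denominator coefficients [1, 7/12].

Taylor coefficients needed (read off): a_0 = -27/26, a_1 = -5/18, a_2 = 35/324, a_3 = -245/4374, a_4 = 1715/52488.
Write the denominator as Q(ξ) = 1 + q1*ξ. Requiring Q*f - P = O(ξ^5) with deg P <= 3 kills the coefficients of ξ^4..ξ^4 in Q*f:
  ξ^4: a_4 + q1*a_3 = 0, i.e. 1715/52488 + (-245/4374)*q1 = 0.
Solving this linear system: q1 = 7/12.
The numerator is Q*f truncated at degree 3: P0 = a_0 = -27/26; P1 = a_1 + q1*a_0 = -827/936; P2 = a_2 + q1*a_1 = -35/648; P3 = a_3 + q1*a_2 = 245/34992.


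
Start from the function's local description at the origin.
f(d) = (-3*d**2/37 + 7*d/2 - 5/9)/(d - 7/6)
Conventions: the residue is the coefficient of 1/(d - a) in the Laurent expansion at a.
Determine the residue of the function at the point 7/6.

The residue is 1138/333.

At the order-1 pole 7/6 set g(d) = (d - (7/6))*f(d) = -3*d**2/37 + 7*d/2 - 5/9.
Simple pole: residue = g(a) at a = 7/6, which is 1138/333.


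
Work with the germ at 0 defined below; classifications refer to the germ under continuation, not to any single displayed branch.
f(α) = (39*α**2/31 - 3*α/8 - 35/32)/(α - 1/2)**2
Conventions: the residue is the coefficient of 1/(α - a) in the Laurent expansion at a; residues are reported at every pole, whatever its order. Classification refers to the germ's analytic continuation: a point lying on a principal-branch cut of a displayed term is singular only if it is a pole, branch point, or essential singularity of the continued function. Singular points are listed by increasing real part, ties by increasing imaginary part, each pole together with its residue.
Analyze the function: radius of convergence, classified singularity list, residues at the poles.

Radius of convergence at 0: 1/2.
At 1/2: a pole of order 2; residue 219/248.

Denominator factor (α - 1/2)^2: pole of order 2 at 1/2, modulus 1/2.
The radius of convergence is the smallest modulus among the singular points: 1/2.
At the order-2 pole 1/2 set g(α) = (α - (1/2))^2*f(α) = 39*α**2/31 - 3*α/8 - 35/32.
Order-2 pole: residue = g'(a); g'(1/2) = 219/248, so the residue is 219/248.


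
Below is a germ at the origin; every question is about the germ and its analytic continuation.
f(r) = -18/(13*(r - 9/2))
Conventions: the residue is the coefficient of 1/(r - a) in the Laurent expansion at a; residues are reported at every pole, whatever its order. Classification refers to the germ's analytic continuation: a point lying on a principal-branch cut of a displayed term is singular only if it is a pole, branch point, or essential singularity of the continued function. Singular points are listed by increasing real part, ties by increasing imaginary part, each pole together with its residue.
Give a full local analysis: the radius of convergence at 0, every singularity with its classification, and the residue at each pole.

Radius of convergence at 0: 9/2.
At 9/2: a pole of order 1; residue -18/13.

Denominator factor (r - 9/2): pole of order 1 at 9/2, modulus 9/2.
The radius of convergence is the smallest modulus among the singular points: 9/2.
At the order-1 pole 9/2 set g(r) = (r - (9/2))*f(r) = -18/13.
Simple pole: residue = g(a) at a = 9/2, which is -18/13.


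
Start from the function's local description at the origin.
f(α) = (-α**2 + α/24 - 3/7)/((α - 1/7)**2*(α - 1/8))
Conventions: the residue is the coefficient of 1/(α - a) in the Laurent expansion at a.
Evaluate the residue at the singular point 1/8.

At the order-1 pole 1/8 set g(α) = (α - (1/8))*f(α) = (-α**2 + α/24 - 3/7)/(α - 1/7)**2.
Simple pole: residue = g(a) at a = 1/8, which is -4130/3.

The residue is -4130/3.


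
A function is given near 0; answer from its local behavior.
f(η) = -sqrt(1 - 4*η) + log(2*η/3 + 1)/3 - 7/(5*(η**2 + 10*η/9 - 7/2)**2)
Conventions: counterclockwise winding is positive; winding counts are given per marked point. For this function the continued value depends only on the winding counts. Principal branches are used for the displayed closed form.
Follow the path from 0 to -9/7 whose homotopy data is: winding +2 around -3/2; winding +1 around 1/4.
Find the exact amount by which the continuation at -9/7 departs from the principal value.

Continued minus principal equals ((2/7)*sqrt(301)) + ((4/3)*pi)*i.

The rational part is single-valued and drops out of the difference; each branch term changes only by its own monodromy.
(1/3)*log(1 - η/(-3/2)): each positive loop around -3/2 adds 2*pi*i to the log, so winding +2 contributes (1/3)*(2)*2*pi*i = (4/3)*pi*i.
(-1)*sqrt(1 - η/(1/4)): winding +1 is odd, the square root flips sign, contributing -2*(-1)*sqrt(1 - (-9/7)/(1/4)) = -2*(-1)*sqrt(43/7) = (2/7)*sqrt(301).
Summing the contributions at η = -9/7 gives ((2/7)*sqrt(301)) + ((4/3)*pi)*i.


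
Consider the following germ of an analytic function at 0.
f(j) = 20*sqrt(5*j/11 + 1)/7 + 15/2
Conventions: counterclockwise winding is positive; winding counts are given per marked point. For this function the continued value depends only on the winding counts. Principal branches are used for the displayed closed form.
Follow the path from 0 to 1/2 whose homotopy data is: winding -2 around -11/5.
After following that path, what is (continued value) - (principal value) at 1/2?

The rational part is single-valued and drops out of the difference; each branch term changes only by its own monodromy.
(20/7)*sqrt(1 - j/(-11/5)): winding -2 is even, the square root returns to the same sheet, contribution 0.
Summing the contributions at j = 1/2 gives 0.

Continued minus principal equals 0.


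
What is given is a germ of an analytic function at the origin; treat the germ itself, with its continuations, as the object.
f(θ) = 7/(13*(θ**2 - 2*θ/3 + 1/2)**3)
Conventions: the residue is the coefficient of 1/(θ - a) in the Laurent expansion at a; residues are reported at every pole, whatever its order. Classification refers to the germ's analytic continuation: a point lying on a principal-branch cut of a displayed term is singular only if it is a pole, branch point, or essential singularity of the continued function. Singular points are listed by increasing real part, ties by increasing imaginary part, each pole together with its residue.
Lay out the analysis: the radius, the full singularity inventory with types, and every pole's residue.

Radius of convergence at 0: (1/2)*sqrt(2).
At (1/3) - ((1/6)*sqrt(14))*i: a pole of order 3; residue ((729/2548)*sqrt(14))*i.
At (1/3) + ((1/6)*sqrt(14))*i: a pole of order 3; residue -((729/2548)*sqrt(14))*i.

Denominator factor (θ**2 - 2*θ/3 + 1/2)^3: discriminant -14/9, complex-conjugate roots (1/3) + ((1/6)*sqrt(14))*i and (1/3) - ((1/6)*sqrt(14))*i; poles of order 3, moduli (1/2)*sqrt(2) and (1/2)*sqrt(2).
The radius of convergence is the smallest modulus among the singular points: (1/2)*sqrt(2).
The factor θ**2 - 2*θ/3 + 1/2 splits as (θ - a)(θ - a') with a = (1/3) - ((1/6)*sqrt(14))*i, a' = (1/3) + ((1/6)*sqrt(14))*i. At the order-3 pole a set g(θ) = (θ - a)^3*f(θ) = [7/13] / (θ - a')^3.
Order-3 pole: residue = g''(a)/2; g''((1/3) - ((1/6)*sqrt(14))*i) = ((729/1274)*sqrt(14))*i, so the residue is ((729/2548)*sqrt(14))*i.
The factor θ**2 - 2*θ/3 + 1/2 splits as (θ - a)(θ - a') with a = (1/3) + ((1/6)*sqrt(14))*i, a' = (1/3) - ((1/6)*sqrt(14))*i. At the order-3 pole a set g(θ) = (θ - a)^3*f(θ) = [7/13] / (θ - a')^3.
Order-3 pole: residue = g''(a)/2; g''((1/3) + ((1/6)*sqrt(14))*i) = -((729/1274)*sqrt(14))*i, so the residue is -((729/2548)*sqrt(14))*i.
List the singular points by increasing real part (a conjugate pair: the negative imaginary part first).


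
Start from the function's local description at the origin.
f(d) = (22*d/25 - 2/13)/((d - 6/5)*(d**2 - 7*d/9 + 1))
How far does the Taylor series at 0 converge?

Denominator factor (d**2 - 7*d/9 + 1): discriminant -275/81, complex-conjugate roots (7/18) + ((5/18)*sqrt(11))*i and (7/18) - ((5/18)*sqrt(11))*i; poles of order 1, moduli 1 and 1.
Denominator factor (d - 6/5): pole of order 1 at 6/5, modulus 6/5.
The radius of convergence is the smallest modulus among the singular points: 1.

The radius of convergence is 1.


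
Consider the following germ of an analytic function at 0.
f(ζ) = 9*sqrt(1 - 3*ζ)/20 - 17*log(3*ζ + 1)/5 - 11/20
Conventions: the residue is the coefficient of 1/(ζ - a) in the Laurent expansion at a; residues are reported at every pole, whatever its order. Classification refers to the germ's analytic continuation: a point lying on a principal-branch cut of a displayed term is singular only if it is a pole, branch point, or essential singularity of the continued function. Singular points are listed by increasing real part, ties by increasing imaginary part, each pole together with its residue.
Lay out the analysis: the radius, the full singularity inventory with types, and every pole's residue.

Radius of convergence at 0: 1/3.
At -1/3: a logarithmic branch point.
At 1/3: an algebraic (square-root) branch point.

Branch term (9/20)*sqrt(1 - ζ/(1/3)): its argument vanishes at ζ = 1/3, a square-root branch point, modulus 1/3.
Branch term (-17/5)*log(1 - ζ/(-1/3)): its argument vanishes at ζ = -1/3, a logarithmic branch point, modulus 1/3.
The radius of convergence is the smallest modulus among the singular points: 1/3.
List the singular points by increasing real part (a conjugate pair: the negative imaginary part first).


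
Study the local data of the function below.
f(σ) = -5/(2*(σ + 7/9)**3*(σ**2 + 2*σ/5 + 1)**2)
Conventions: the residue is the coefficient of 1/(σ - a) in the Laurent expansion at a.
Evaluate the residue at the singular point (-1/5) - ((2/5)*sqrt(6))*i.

The residue is (23848414875/37695989888) + ((354471258375/603135838208)*sqrt(6))*i.

The factor σ**2 + 2*σ/5 + 1 splits as (σ - a)(σ - a') with a = (-1/5) - ((2/5)*sqrt(6))*i, a' = (-1/5) + ((2/5)*sqrt(6))*i. At the order-2 pole a set g(σ) = (σ - a)^2*f(σ) = [-5/(2*(σ + 7/9)**3)] / (σ - a')^2.
Order-2 pole: residue = g'(a); g'((-1/5) - ((2/5)*sqrt(6))*i) = (23848414875/37695989888) + ((354471258375/603135838208)*sqrt(6))*i, so the residue is (23848414875/37695989888) + ((354471258375/603135838208)*sqrt(6))*i.


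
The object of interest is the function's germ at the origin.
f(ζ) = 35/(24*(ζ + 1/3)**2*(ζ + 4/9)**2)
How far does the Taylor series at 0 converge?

The radius of convergence is 1/3.

Denominator factor (ζ + 4/9)^2: pole of order 2 at -4/9, modulus 4/9.
Denominator factor (ζ + 1/3)^2: pole of order 2 at -1/3, modulus 1/3.
The radius of convergence is the smallest modulus among the singular points: 1/3.


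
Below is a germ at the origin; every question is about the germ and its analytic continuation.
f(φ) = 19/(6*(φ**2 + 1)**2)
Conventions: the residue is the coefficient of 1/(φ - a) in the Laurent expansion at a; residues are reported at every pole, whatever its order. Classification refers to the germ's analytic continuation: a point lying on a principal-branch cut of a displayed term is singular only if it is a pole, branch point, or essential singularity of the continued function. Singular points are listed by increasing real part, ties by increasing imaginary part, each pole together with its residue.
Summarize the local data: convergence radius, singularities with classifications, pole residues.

Denominator factor (φ**2 + 1)^2: discriminant -4, complex-conjugate roots (1)*i and -(1)*i; poles of order 2, moduli 1 and 1.
The radius of convergence is the smallest modulus among the singular points: 1.
The factor φ**2 + 1 splits as (φ - a)(φ - a') with a = -(1)*i, a' = (1)*i. At the order-2 pole a set g(φ) = (φ - a)^2*f(φ) = [19/6] / (φ - a')^2.
Order-2 pole: residue = g'(a); g'(-(1)*i) = (19/24)*i, so the residue is (19/24)*i.
The factor φ**2 + 1 splits as (φ - a)(φ - a') with a = (1)*i, a' = -(1)*i. At the order-2 pole a set g(φ) = (φ - a)^2*f(φ) = [19/6] / (φ - a')^2.
Order-2 pole: residue = g'(a); g'((1)*i) = -(19/24)*i, so the residue is -(19/24)*i.
List the singular points by increasing real part (a conjugate pair: the negative imaginary part first).

Radius of convergence at 0: 1.
At -(1)*i: a pole of order 2; residue (19/24)*i.
At (1)*i: a pole of order 2; residue -(19/24)*i.


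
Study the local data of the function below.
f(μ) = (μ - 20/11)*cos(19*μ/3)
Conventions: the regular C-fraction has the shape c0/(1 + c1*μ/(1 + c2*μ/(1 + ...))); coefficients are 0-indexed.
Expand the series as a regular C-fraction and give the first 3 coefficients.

The regular C-fraction coefficients are [-20/11, 11/20, -73289/1980].

Taylor coefficients (expand at 0): a_0 = -20/11, a_1 = 1, a_2 = 3610/99.
c0 = a_0 = -20/11. Peel one level at a time: if S = 1 + c*μ/S' with S'(0) = 1, then c is the μ-coefficient of S and S' = c*μ/(S - 1).
S_1 = c0/f = 1 + (11/20)*μ + (73289/3600)*μ^2 + ...; c1 = 11/20.
S_2 = c1*μ/(S_1 - 1) = 1 + (-73289/1980)*μ + ...; c2 = -73289/1980.


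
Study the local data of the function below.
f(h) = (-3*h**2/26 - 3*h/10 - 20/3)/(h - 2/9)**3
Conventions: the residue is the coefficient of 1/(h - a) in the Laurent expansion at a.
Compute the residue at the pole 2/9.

At the order-3 pole 2/9 set g(h) = (h - (2/9))^3*f(h) = -3*h**2/26 - 3*h/10 - 20/3.
Order-3 pole: residue = g''(a)/2; g''(2/9) = -3/13, so the residue is -3/26.

The residue is -3/26.


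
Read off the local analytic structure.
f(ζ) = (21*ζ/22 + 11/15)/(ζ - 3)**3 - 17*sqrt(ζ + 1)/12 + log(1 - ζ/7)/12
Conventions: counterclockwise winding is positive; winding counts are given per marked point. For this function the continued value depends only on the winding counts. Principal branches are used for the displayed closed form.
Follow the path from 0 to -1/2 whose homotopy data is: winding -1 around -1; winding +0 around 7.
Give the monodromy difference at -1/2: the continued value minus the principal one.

The rational part is single-valued and drops out of the difference; each branch term changes only by its own monodromy.
(-17/12)*sqrt(1 - ζ/(-1)): winding -1 is odd, the square root flips sign, contributing -2*(-17/12)*sqrt(1 - (-1/2)/(-1)) = -2*(-17/12)*sqrt(1/2) = (17/12)*sqrt(2).
(1/12)*log(1 - ζ/(7)): winding 0 around 7, so this term returns to its principal value, contribution 0.
Summing the contributions at ζ = -1/2 gives (17/12)*sqrt(2).

Continued minus principal equals (17/12)*sqrt(2).


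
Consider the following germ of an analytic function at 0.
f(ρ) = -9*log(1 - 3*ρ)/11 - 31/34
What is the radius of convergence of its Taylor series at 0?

The radius of convergence is 1/3.

Branch term (-9/11)*log(1 - ρ/(1/3)): its argument vanishes at ρ = 1/3, a logarithmic branch point, modulus 1/3.
The radius of convergence is the smallest modulus among the singular points: 1/3.


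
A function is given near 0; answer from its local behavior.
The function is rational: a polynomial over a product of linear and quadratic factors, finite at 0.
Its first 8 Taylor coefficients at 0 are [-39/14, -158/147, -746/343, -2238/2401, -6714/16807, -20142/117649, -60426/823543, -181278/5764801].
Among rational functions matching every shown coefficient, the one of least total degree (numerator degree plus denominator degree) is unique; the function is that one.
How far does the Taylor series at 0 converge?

No rational of total degree below 3 reproduces all 8 coefficients; solving the [2/1] Pade equations on them gives f(z) = (4*z**2 - 5*z/18 + 13/2)/(z - 7/3), whose expansion matches every shown term.
Denominator factor (z - 7/3): pole of order 1 at 7/3, modulus 7/3.
The radius of convergence is the smallest modulus among the singular points: 7/3.

The radius of convergence is 7/3.


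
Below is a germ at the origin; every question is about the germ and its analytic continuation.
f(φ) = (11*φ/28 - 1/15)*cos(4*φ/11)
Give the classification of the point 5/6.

The point is a regular point.

There is no denominator, hence no pole anywhere.
The factor cos(4*φ/11) is entire.
So the germ continues analytically to 5/6.


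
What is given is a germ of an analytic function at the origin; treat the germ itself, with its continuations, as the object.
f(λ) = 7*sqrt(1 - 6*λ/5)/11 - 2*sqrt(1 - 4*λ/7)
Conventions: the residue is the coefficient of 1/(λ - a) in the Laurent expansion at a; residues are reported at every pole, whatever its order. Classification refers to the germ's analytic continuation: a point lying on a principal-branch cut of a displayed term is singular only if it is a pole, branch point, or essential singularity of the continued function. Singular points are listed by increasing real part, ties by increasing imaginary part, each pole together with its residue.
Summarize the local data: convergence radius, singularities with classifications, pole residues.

Branch term (-2)*sqrt(1 - λ/(7/4)): its argument vanishes at λ = 7/4, a square-root branch point, modulus 7/4.
Branch term (7/11)*sqrt(1 - λ/(5/6)): its argument vanishes at λ = 5/6, a square-root branch point, modulus 5/6.
The radius of convergence is the smallest modulus among the singular points: 5/6.
List the singular points by increasing real part (a conjugate pair: the negative imaginary part first).

Radius of convergence at 0: 5/6.
At 5/6: an algebraic (square-root) branch point.
At 7/4: an algebraic (square-root) branch point.


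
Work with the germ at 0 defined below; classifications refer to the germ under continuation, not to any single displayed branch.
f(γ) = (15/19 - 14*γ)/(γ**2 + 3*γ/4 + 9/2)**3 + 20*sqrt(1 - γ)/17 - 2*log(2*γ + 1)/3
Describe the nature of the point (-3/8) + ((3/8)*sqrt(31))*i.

The denominator factor γ**2 + 3*γ/4 + 9/2 vanishes at (-3/8) + ((3/8)*sqrt(31))*i and appears to the power 3; the numerator there equals (459/76) - ((21/4)*sqrt(31))*i, nonzero, and no other factor vanishes.
The branch terms are analytic at this point.
Hence a pole whose order is the multiplicity, 3.

The point is a pole of order 3.


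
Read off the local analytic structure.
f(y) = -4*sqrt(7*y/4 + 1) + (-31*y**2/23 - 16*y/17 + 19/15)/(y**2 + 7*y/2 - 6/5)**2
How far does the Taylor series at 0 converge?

The radius of convergence is -7/4 + (1/20)*sqrt(1705).

Denominator factor (y**2 + 7*y/2 - 6/5)^2: discriminant 341/20, real irrational roots -7/4 + (1/20)*sqrt(1705) and -7/4 - (1/20)*sqrt(1705); poles of order 2, moduli -7/4 + (1/20)*sqrt(1705) and 7/4 + (1/20)*sqrt(1705).
Branch term (-4)*sqrt(1 - y/(-4/7)): its argument vanishes at y = -4/7, a square-root branch point, modulus 4/7.
The radius of convergence is the smallest modulus among the singular points: -7/4 + (1/20)*sqrt(1705).


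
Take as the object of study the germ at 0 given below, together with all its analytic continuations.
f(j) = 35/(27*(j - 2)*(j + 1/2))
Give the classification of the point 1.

Denominator factors: j - 2 = -1 at j = 1; j + 1/2 = 3/2 at j = 1 — none vanishes.
So the germ continues analytically to 1.

The point is a regular point.


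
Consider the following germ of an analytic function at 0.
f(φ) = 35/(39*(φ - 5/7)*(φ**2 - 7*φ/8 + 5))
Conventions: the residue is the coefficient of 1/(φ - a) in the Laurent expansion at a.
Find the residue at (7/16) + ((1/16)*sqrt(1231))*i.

The factor φ**2 - 7*φ/8 + 5 splits as (φ - a)(φ - a') with a = (7/16) + ((1/16)*sqrt(1231))*i, a' = (7/16) - ((1/16)*sqrt(1231))*i. At the order-1 pole a set g(φ) = (φ - a)*f(φ) = [35/(39*(φ - 5/7))] / (φ - a').
Simple pole: residue = g(a) at a = (7/16) + ((1/16)*sqrt(1231))*i, which is (-1372/14937) + ((6076/18387447)*sqrt(1231))*i.

The residue is (-1372/14937) + ((6076/18387447)*sqrt(1231))*i.


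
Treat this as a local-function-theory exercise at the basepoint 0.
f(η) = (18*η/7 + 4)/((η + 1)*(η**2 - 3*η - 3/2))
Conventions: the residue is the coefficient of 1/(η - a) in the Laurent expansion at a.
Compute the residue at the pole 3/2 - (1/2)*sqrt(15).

The factor η**2 - 3*η - 3/2 splits as (η - a)(η - a') with a = 3/2 - (1/2)*sqrt(15), a' = 3/2 + (1/2)*sqrt(15). At the order-1 pole a set g(η) = (η - a)*f(η) = [(18*η/7 + 4)/(η + 1)] / (η - a').
Simple pole: residue = g(a) at a = 3/2 - (1/2)*sqrt(15), which is -2/7 - (4/15)*sqrt(15).

The residue is -2/7 - (4/15)*sqrt(15).


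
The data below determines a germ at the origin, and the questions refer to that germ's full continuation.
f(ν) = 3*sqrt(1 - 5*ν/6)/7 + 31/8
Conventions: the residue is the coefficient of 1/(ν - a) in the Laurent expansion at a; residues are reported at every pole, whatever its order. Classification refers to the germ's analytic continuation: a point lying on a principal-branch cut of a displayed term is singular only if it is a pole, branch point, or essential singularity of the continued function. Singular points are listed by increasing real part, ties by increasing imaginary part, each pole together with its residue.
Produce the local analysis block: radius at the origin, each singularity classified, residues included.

Branch term (3/7)*sqrt(1 - ν/(6/5)): its argument vanishes at ν = 6/5, a square-root branch point, modulus 6/5.
The radius of convergence is the smallest modulus among the singular points: 6/5.

Radius of convergence at 0: 6/5.
At 6/5: an algebraic (square-root) branch point.


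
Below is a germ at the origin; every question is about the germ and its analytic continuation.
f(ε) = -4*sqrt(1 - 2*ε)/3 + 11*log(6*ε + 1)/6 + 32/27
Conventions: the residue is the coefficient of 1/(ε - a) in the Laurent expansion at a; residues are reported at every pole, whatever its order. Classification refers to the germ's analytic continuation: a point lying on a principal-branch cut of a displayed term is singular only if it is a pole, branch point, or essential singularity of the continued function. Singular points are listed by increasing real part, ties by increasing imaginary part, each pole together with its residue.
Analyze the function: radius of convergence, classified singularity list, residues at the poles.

Radius of convergence at 0: 1/6.
At -1/6: a logarithmic branch point.
At 1/2: an algebraic (square-root) branch point.

Branch term (11/6)*log(1 - ε/(-1/6)): its argument vanishes at ε = -1/6, a logarithmic branch point, modulus 1/6.
Branch term (-4/3)*sqrt(1 - ε/(1/2)): its argument vanishes at ε = 1/2, a square-root branch point, modulus 1/2.
The radius of convergence is the smallest modulus among the singular points: 1/6.
List the singular points by increasing real part (a conjugate pair: the negative imaginary part first).


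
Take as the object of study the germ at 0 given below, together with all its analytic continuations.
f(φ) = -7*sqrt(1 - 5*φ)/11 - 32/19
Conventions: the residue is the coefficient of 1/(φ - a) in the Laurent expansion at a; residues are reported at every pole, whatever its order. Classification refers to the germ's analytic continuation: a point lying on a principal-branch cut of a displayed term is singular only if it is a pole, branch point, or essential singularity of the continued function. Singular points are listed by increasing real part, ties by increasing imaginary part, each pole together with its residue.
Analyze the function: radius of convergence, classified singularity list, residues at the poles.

Branch term (-7/11)*sqrt(1 - φ/(1/5)): its argument vanishes at φ = 1/5, a square-root branch point, modulus 1/5.
The radius of convergence is the smallest modulus among the singular points: 1/5.

Radius of convergence at 0: 1/5.
At 1/5: an algebraic (square-root) branch point.


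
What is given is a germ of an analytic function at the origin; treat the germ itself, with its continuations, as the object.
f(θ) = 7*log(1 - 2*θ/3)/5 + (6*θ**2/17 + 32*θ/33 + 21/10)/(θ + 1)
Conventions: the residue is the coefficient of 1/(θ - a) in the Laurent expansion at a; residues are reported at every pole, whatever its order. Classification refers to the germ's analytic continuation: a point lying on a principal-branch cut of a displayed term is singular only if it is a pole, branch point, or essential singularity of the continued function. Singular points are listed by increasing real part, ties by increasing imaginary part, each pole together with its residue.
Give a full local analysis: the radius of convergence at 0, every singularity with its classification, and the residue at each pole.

Radius of convergence at 0: 1.
At -1: a pole of order 1; residue 8321/5610.
At 3/2: a logarithmic branch point.

Denominator factor (θ + 1): pole of order 1 at -1, modulus 1.
Branch term (7/5)*log(1 - θ/(3/2)): its argument vanishes at θ = 3/2, a logarithmic branch point, modulus 3/2.
The radius of convergence is the smallest modulus among the singular points: 1.
The branch term is analytic at -1 and contributes nothing to the residue; only the rational part matters.
At the order-1 pole -1 set g(θ) = (θ - (-1))*(rational part) = 6*θ**2/17 + 32*θ/33 + 21/10.
Simple pole: residue = g(a) at a = -1, which is 8321/5610.
List the singular points by increasing real part (a conjugate pair: the negative imaginary part first).


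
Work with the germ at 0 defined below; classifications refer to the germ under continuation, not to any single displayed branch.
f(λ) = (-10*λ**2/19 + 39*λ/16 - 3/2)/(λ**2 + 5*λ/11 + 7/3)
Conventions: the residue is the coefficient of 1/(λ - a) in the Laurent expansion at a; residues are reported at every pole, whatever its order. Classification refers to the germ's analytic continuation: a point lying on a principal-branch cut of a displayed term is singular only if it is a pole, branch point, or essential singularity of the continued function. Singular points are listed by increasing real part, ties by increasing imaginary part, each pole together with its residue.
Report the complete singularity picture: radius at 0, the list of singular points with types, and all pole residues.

Denominator factor (λ**2 + 5*λ/11 + 7/3): discriminant -3313/363, complex-conjugate roots (-5/22) + ((1/66)*sqrt(9939))*i and (-5/22) - ((1/66)*sqrt(9939))*i; poles of order 1, moduli (1/3)*sqrt(21) and (1/3)*sqrt(21).
The radius of convergence is the smallest modulus among the singular points: (1/3)*sqrt(21).
The factor λ**2 + 5*λ/11 + 7/3 splits as (λ - a)(λ - a') with a = (-5/22) - ((1/66)*sqrt(9939))*i, a' = (-5/22) + ((1/66)*sqrt(9939))*i. At the order-1 pole a set g(λ) = (λ - a)*f(λ) = [-10*λ**2/19 + 39*λ/16 - 3/2] / (λ - a').
Simple pole: residue = g(a) at a = (-5/22) - ((1/66)*sqrt(9939))*i, which is (8951/6688) - ((194281/66472032)*sqrt(9939))*i.
The factor λ**2 + 5*λ/11 + 7/3 splits as (λ - a)(λ - a') with a = (-5/22) + ((1/66)*sqrt(9939))*i, a' = (-5/22) - ((1/66)*sqrt(9939))*i. At the order-1 pole a set g(λ) = (λ - a)*f(λ) = [-10*λ**2/19 + 39*λ/16 - 3/2] / (λ - a').
Simple pole: residue = g(a) at a = (-5/22) + ((1/66)*sqrt(9939))*i, which is (8951/6688) + ((194281/66472032)*sqrt(9939))*i.
List the singular points by increasing real part (a conjugate pair: the negative imaginary part first).

Radius of convergence at 0: (1/3)*sqrt(21).
At (-5/22) - ((1/66)*sqrt(9939))*i: a pole of order 1; residue (8951/6688) - ((194281/66472032)*sqrt(9939))*i.
At (-5/22) + ((1/66)*sqrt(9939))*i: a pole of order 1; residue (8951/6688) + ((194281/66472032)*sqrt(9939))*i.


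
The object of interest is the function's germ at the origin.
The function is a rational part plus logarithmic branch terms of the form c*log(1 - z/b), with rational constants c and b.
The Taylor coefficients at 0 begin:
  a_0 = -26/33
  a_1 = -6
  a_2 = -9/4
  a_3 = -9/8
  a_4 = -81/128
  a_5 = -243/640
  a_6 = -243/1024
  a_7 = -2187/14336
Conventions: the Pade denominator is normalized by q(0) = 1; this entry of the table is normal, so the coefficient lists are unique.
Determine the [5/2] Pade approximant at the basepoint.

The Pade approximant has numerator coefficients [-26/33, -397/77, 611/154, -9/28, -27/896, -27/8960]; denominator coefficients [1, -15/14, 15/56].

Taylor coefficients needed (read off): a_0 = -26/33, a_1 = -6, a_2 = -9/4, a_3 = -9/8, a_4 = -81/128, a_5 = -243/640, a_6 = -243/1024, a_7 = -2187/14336.
Write the denominator as Q(z) = 1 + q1*z + q2*z^2. Requiring Q*f - P = O(z^8) with deg P <= 5 kills the coefficients of z^6..z^7 in Q*f:
  z^6: a_6 + q1*a_5 + q2*a_4 = 0, i.e. -243/1024 + (-243/640)*q1 + (-81/128)*q2 = 0.
  z^7: a_7 + q1*a_6 + q2*a_5 = 0, i.e. -2187/14336 + (-243/1024)*q1 + (-243/640)*q2 = 0.
Solving this linear system: q1 = -15/14, q2 = 15/56.
The numerator is Q*f truncated at degree 5: P0 = a_0 = -26/33; P1 = a_1 + q1*a_0 = -397/77; P2 = a_2 + q1*a_1 + q2*a_0 = 611/154; P3 = a_3 + q1*a_2 + q2*a_1 = -9/28; P4 = a_4 + q1*a_3 + q2*a_2 = -27/896; P5 = a_5 + q1*a_4 + q2*a_3 = -27/8960.


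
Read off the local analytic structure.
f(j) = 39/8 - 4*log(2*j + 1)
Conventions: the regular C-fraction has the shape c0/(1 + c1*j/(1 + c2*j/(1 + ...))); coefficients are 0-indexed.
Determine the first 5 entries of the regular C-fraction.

The regular C-fraction coefficients are [39/8, 64/39, -25/39, -13/25, 38/25].

Taylor coefficients (expand at 0): a_0 = 39/8, a_1 = -8, a_2 = 8, a_3 = -32/3, a_4 = 16.
c0 = a_0 = 39/8. Peel one level at a time: if S = 1 + c*j/S' with S'(0) = 1, then c is the j-coefficient of S and S' = c*j/(S - 1).
S_1 = c0/f = 1 + (64/39)*j + (1600/1521)*j^2 + ...; c1 = 64/39.
S_2 = c1*j/(S_1 - 1) = 1 + (-25/39)*j + (-1/3)*j^2 + ...; c2 = -25/39.
S_3 = c2*j/(S_2 - 1) = 1 + (-13/25)*j + (494/625)*j^2 + ...; c3 = -13/25.
S_4 = c3*j/(S_3 - 1) = 1 + (38/25)*j + ...; c4 = 38/25.


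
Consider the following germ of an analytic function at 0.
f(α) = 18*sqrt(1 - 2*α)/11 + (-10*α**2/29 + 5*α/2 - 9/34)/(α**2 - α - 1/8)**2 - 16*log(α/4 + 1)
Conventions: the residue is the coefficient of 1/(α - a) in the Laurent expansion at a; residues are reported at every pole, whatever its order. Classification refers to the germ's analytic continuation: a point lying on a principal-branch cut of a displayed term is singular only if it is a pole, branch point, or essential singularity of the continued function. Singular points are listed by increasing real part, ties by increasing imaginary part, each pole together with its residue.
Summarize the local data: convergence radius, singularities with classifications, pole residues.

Denominator factor (α**2 - α - 1/8)^2: discriminant 3/2, real irrational roots 1/2 + (1/4)*sqrt(6) and 1/2 - (1/4)*sqrt(6); poles of order 2, moduli 1/2 + (1/4)*sqrt(6) and -1/2 + (1/4)*sqrt(6).
Branch term (18/11)*sqrt(1 - α/(1/2)): its argument vanishes at α = 1/2, a square-root branch point, modulus 1/2.
Branch term (-16)*log(1 - α/(-4)): its argument vanishes at α = -4, a logarithmic branch point, modulus 4.
The radius of convergence is the smallest modulus among the singular points: -1/2 + (1/4)*sqrt(6).
The branch terms are analytic at 1/2 - (1/4)*sqrt(6) and contribute nothing to the residue; only the rational part matters.
The factor α**2 - α - 1/8 splits as (α - a)(α - a') with a = 1/2 - (1/4)*sqrt(6), a' = 1/2 + (1/4)*sqrt(6). At the order-2 pole a set g(α) = (α - a)^2*(rational part) = [-10*α**2/29 + 5*α/2 - 9/34] / (α - a')^2.
Order-2 pole: residue = g'(a); g'(1/2 - (1/4)*sqrt(6)) = (676/1479)*sqrt(6), so the residue is (676/1479)*sqrt(6).
The branch terms are analytic at 1/2 + (1/4)*sqrt(6) and contribute nothing to the residue; only the rational part matters.
The factor α**2 - α - 1/8 splits as (α - a)(α - a') with a = 1/2 + (1/4)*sqrt(6), a' = 1/2 - (1/4)*sqrt(6). At the order-2 pole a set g(α) = (α - a)^2*(rational part) = [-10*α**2/29 + 5*α/2 - 9/34] / (α - a')^2.
Order-2 pole: residue = g'(a); g'(1/2 + (1/4)*sqrt(6)) = -(676/1479)*sqrt(6), so the residue is -(676/1479)*sqrt(6).
List the singular points by increasing real part (a conjugate pair: the negative imaginary part first).

Radius of convergence at 0: -1/2 + (1/4)*sqrt(6).
At -4: a logarithmic branch point.
At 1/2 - (1/4)*sqrt(6): a pole of order 2; residue (676/1479)*sqrt(6).
At 1/2: an algebraic (square-root) branch point.
At 1/2 + (1/4)*sqrt(6): a pole of order 2; residue -(676/1479)*sqrt(6).


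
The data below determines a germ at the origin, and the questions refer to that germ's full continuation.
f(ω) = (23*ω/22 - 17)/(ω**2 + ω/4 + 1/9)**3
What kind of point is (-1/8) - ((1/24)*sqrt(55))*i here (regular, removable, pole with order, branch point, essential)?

The point is a pole of order 3.

The denominator factor ω**2 + ω/4 + 1/9 vanishes at (-1/8) - ((1/24)*sqrt(55))*i and appears to the power 3; the numerator there equals (-3015/176) - ((23/528)*sqrt(55))*i, nonzero, and no other factor vanishes.
Hence a pole whose order is the multiplicity, 3.


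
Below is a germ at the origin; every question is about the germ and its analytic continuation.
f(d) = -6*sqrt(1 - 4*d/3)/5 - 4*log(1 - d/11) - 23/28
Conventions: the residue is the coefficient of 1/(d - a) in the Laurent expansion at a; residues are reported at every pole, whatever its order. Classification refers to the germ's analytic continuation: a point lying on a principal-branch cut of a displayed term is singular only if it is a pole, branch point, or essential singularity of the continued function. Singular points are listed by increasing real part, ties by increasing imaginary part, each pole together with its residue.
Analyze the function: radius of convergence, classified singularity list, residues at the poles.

Branch term (-4)*log(1 - d/(11)): its argument vanishes at d = 11, a logarithmic branch point, modulus 11.
Branch term (-6/5)*sqrt(1 - d/(3/4)): its argument vanishes at d = 3/4, a square-root branch point, modulus 3/4.
The radius of convergence is the smallest modulus among the singular points: 3/4.
List the singular points by increasing real part (a conjugate pair: the negative imaginary part first).

Radius of convergence at 0: 3/4.
At 3/4: an algebraic (square-root) branch point.
At 11: a logarithmic branch point.


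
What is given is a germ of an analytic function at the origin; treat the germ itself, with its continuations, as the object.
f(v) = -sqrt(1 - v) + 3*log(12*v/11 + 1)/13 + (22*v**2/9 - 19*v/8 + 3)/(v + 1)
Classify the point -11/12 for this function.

The term (3/13)*log(1 - v/(-11/12)) has argument 1 - -11/12/(-11/12) = 0 at -11/12: a logarithmic (infinitely-sheeted) branch point; the remaining terms are analytic or single-valued there.

The point is a logarithmic branch point.


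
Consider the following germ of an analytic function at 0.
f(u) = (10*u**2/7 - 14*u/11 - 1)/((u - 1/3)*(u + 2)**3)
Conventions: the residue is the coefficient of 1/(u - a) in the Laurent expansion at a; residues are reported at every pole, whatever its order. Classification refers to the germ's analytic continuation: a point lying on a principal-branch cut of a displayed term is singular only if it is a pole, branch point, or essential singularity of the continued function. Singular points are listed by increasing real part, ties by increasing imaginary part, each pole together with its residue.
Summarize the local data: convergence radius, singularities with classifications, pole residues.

Denominator factor (u - 1/3): pole of order 1 at 1/3, modulus 1/3.
Denominator factor (u + 2)^3: pole of order 3 at -2, modulus 2.
The radius of convergence is the smallest modulus among the singular points: 1/3.
At the order-3 pole -2 set g(u) = (u - (-2))^3*f(u) = (10*u**2/7 - 14*u/11 - 1)/(u - 1/3).
Order-3 pole: residue = g''(a)/2; g''(-2) = 5262/26411, so the residue is 2631/26411.
At the order-1 pole 1/3 set g(u) = (u - (1/3))*f(u) = (10*u**2/7 - 14*u/11 - 1)/(u + 2)**3.
Simple pole: residue = g(a) at a = 1/3, which is -2631/26411.
List the singular points by increasing real part (a conjugate pair: the negative imaginary part first).

Radius of convergence at 0: 1/3.
At -2: a pole of order 3; residue 2631/26411.
At 1/3: a pole of order 1; residue -2631/26411.


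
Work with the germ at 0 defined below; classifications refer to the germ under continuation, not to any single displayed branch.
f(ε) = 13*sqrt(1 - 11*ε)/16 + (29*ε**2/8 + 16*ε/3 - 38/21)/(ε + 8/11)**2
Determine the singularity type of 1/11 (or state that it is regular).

The term (13/16)*sqrt(1 - ε/(1/11)) has argument 1 - 1/11/(1/11) = 0 at 1/11: a square-root (algebraic, two-sheeted) branch point; the remaining terms are analytic or single-valued there.

The point is an algebraic (square-root) branch point.


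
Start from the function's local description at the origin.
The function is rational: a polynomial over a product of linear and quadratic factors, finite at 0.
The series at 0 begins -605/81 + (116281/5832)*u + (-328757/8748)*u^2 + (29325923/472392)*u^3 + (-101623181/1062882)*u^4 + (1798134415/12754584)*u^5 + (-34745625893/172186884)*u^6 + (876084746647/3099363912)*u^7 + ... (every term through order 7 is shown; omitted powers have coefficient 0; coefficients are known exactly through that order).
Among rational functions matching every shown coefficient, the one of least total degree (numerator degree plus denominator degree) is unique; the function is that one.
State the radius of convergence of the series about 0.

No rational of total degree below 3 reproduces all 8 coefficients; solving the [1/2] Pade equations on them gives f(u) = (9*u/8 - 5)/(u + 9/11)**2, whose expansion matches every shown term.
Denominator factor (u + 9/11)^2: pole of order 2 at -9/11, modulus 9/11.
The radius of convergence is the smallest modulus among the singular points: 9/11.

The radius of convergence is 9/11.
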